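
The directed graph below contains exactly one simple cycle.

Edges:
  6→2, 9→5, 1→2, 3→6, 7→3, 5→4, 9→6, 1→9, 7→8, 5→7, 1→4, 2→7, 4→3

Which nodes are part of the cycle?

DFS with gray/black marking from 2:
2 gray
  7 gray
    8 gray
    8 black
    3 gray
      6 gray
        6→2: 2 is gray → back edge
Back edge closes the cycle 2 → 7 → 3 → 6 → 2; its vertices are {2, 3, 6, 7}.

2, 3, 6, 7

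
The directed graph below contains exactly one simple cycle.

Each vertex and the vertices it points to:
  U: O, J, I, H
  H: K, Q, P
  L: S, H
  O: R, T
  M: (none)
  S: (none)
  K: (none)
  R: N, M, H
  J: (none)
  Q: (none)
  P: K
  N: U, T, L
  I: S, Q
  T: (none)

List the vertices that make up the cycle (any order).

N, O, R, U

DFS with gray/black marking from N:
N gray
  U gray
    O gray
      R gray
        R→N: N is gray → back edge
Back edge closes the cycle N → U → O → R → N; its vertices are {N, O, R, U}.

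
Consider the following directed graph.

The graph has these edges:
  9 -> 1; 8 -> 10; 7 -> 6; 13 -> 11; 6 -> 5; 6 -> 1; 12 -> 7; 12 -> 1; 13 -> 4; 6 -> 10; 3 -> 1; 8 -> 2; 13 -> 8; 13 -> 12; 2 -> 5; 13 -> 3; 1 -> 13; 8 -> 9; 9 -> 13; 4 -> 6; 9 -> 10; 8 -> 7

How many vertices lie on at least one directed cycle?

9

A vertex is on a directed cycle iff it belongs to a strongly connected component of size ≥ 2 (or has a self-loop).
The vertices on cycles are {1, 3, 4, 6, 7, 8, 9, 12, 13} — 9 in total.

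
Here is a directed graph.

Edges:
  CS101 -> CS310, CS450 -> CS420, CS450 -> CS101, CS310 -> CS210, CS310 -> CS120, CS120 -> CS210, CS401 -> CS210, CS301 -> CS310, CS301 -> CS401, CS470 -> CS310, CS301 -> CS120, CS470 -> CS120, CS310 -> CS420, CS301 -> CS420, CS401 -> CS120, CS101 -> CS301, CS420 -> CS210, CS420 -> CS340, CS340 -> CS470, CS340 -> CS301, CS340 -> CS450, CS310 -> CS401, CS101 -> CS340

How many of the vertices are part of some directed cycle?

7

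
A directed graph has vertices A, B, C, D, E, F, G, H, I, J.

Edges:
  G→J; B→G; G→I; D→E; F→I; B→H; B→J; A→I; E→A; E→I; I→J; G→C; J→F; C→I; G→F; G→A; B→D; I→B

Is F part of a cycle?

Yes

F is on a cycle iff F can reach itself via ≥1 edge.
F → I → J → F — yes.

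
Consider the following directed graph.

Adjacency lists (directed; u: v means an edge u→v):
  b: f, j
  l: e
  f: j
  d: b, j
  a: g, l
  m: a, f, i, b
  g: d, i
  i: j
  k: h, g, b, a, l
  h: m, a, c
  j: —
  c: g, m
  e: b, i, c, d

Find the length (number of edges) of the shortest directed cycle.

For each vertex v, BFS finds the shortest path from v back to v.
The shortest such closed walk is a → l → e → c → m → a, length 5.

5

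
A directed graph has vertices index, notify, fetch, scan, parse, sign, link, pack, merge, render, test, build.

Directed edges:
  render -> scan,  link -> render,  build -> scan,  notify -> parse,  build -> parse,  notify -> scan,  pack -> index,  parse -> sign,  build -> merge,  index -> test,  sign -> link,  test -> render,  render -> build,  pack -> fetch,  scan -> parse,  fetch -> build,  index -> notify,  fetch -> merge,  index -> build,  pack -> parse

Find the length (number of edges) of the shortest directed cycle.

5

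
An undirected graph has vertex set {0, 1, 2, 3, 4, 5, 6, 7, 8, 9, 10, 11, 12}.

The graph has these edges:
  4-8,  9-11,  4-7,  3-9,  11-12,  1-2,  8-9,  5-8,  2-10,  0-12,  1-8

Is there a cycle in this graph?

DFS, tracking each vertex's parent; an edge to a visited non-parent vertex closes a cycle.
Start from 5:
visit 5 (parent –)
  visit 8 (parent 5)
    visit 1 (parent 8)
      visit 2 (parent 1)
        2–1: parent, skip
        visit 10 (parent 2)
          10–2: parent, skip
      1–8: parent, skip
    visit 9 (parent 8)
      visit 11 (parent 9)
        visit 12 (parent 11)
          12–11: parent, skip
          visit 0 (parent 12)
            0–12: parent, skip
        11–9: parent, skip
      visit 3 (parent 9)
        3–9: parent, skip
      9–8: parent, skip
    visit 4 (parent 8)
      4–8: parent, skip
      visit 7 (parent 4)
        7–4: parent, skip
    8–5: parent, skip
visit 6 (parent –)
No non-parent visited neighbor found — the graph is a forest.

No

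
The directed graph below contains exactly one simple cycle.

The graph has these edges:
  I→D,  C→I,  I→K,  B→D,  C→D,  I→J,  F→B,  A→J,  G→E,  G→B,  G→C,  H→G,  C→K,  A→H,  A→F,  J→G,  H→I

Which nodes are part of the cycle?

DFS with gray/black marking from G:
G gray
  B gray
    D gray
    D black
  B black
  C gray
    C→D: D black — skip
    I gray
      K gray
      K black
      J gray
        J→G: G is gray → back edge
Back edge closes the cycle G → C → I → J → G; its vertices are {C, G, I, J}.

C, G, I, J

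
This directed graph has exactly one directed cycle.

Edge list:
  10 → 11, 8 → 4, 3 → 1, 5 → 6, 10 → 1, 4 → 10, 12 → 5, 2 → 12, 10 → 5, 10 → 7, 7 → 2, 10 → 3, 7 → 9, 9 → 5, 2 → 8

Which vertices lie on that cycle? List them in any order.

2, 4, 7, 8, 10

DFS with gray/black marking from 10:
10 gray
  11 gray
  11 black
  7 gray
    2 gray
      12 gray
        5 gray
          6 gray
          6 black
        5 black
      12 black
      8 gray
        4 gray
          4→10: 10 is gray → back edge
Back edge closes the cycle 10 → 7 → 2 → 8 → 4 → 10; its vertices are {2, 4, 7, 8, 10}.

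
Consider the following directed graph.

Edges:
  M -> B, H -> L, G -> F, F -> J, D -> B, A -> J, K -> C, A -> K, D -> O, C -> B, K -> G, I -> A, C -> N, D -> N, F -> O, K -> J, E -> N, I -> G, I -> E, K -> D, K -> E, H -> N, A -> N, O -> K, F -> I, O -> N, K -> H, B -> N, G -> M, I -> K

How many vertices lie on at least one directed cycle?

7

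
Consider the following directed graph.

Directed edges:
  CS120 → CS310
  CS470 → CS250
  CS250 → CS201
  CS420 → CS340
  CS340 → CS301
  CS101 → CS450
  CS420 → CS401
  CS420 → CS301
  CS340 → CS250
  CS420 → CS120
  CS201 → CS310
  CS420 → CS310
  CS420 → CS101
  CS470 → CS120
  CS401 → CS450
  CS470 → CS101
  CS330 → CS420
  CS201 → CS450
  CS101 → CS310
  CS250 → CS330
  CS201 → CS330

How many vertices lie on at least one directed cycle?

A vertex is on a directed cycle iff it belongs to a strongly connected component of size ≥ 2 (or has a self-loop).
The vertices on cycles are {CS201, CS250, CS330, CS340, CS420} — 5 in total.

5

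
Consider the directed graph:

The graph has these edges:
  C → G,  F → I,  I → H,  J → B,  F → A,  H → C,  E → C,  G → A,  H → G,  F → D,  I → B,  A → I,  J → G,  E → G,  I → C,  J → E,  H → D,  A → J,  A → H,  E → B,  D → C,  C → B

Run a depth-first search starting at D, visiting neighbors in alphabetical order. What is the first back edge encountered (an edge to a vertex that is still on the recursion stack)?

DFS from D (visiting neighbors in alphabetical order); mark gray on enter, black on exit:
D gray
  C gray
    B gray
    B black
    G gray
      A gray
        H gray
          H→C: C is gray → back edge
First back edge: H → C.

H->C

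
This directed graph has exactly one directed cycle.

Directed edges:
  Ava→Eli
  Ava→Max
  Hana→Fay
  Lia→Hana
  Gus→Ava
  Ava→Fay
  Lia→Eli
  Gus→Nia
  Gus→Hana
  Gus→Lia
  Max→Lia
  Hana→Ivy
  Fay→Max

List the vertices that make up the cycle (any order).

DFS with gray/black marking from Lia:
Lia gray
  Hana gray
    Fay gray
      Max gray
        Max→Lia: Lia is gray → back edge
Back edge closes the cycle Lia → Hana → Fay → Max → Lia; its vertices are {Fay, Lia, Max, Hana}.

Fay, Lia, Max, Hana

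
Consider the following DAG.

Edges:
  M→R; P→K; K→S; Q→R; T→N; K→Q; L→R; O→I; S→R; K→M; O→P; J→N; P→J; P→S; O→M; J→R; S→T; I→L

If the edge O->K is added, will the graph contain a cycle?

No

Adding O→K creates a cycle iff K can already reach O.
Explore from K: no path reaches O. The graph stays acyclic.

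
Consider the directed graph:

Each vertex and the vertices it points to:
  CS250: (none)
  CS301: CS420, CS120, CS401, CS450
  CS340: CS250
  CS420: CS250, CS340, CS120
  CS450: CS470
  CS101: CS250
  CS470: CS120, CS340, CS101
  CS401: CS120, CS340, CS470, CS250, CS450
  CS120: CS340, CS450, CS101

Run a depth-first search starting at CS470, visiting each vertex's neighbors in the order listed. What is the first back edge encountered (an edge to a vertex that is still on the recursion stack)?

CS450->CS470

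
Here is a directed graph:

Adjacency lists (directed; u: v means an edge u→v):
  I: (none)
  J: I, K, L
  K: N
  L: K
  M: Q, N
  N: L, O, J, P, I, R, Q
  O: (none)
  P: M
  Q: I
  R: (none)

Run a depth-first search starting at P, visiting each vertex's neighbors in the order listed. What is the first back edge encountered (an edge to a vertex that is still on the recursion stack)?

K->N

DFS from P (visiting each vertex's neighbors in the order listed); mark gray on enter, black on exit:
P gray
  M gray
    Q gray
      I gray
      I black
    Q black
    N gray
      L gray
        K gray
          K→N: N is gray → back edge
First back edge: K → N.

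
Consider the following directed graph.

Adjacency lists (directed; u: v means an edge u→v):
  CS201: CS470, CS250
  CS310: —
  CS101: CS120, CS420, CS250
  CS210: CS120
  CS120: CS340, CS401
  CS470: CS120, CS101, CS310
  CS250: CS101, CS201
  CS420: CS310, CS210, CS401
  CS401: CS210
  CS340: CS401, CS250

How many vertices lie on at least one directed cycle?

9

A vertex is on a directed cycle iff it belongs to a strongly connected component of size ≥ 2 (or has a self-loop).
The vertices on cycles are {CS101, CS120, CS201, CS210, CS250, CS340, CS401, CS420, CS470} — 9 in total.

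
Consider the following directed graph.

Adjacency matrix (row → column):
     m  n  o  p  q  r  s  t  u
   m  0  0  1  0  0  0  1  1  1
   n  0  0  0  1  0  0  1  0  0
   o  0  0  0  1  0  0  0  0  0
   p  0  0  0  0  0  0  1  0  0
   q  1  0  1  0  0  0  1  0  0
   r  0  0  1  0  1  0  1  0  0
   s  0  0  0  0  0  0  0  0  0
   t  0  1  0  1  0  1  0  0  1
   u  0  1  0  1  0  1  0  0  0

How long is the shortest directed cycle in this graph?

4

For each vertex v, BFS finds the shortest path from v back to v.
The shortest such closed walk is t → r → q → m → t, length 4.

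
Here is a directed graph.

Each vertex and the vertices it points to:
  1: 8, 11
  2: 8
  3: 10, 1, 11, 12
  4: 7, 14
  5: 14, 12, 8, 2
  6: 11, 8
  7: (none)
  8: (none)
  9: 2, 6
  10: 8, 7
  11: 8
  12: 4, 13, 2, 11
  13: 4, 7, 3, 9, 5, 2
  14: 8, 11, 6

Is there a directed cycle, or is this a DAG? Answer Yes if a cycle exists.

Yes

DFS with white/gray/black marking, starting from 13:
13 gray
  4 gray
    7 gray
    7 black
    14 gray
      8 gray
      8 black
      11 gray
        11→8: 8 black — skip
      11 black
      6 gray
        6→11: 11 black — skip
        6→8: 8 black — skip
      6 black
    14 black
  4 black
  13→7: 7 black — skip
  3 gray
    10 gray
      10→8: 8 black — skip
      10→7: 7 black — skip
    10 black
    1 gray
      1→8: 8 black — skip
      1→11: 11 black — skip
    1 black
    3→11: 11 black — skip
    12 gray
      12→4: 4 black — skip
      12→13: 13 is gray → back edge
Back edge found, so a cycle exists: 13 → 3 → 12 → 13.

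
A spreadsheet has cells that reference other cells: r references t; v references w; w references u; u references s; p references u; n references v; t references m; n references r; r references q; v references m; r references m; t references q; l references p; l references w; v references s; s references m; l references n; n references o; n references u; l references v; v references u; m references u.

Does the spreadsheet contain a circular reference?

Yes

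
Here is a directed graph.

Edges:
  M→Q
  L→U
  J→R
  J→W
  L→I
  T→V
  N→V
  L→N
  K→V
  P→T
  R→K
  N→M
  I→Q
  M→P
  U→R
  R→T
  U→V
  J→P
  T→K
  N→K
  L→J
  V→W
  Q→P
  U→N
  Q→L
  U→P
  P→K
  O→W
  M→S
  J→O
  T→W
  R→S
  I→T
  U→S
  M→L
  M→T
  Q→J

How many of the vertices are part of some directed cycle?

6

A vertex is on a directed cycle iff it belongs to a strongly connected component of size ≥ 2 (or has a self-loop).
The vertices on cycles are {I, L, M, N, Q, U} — 6 in total.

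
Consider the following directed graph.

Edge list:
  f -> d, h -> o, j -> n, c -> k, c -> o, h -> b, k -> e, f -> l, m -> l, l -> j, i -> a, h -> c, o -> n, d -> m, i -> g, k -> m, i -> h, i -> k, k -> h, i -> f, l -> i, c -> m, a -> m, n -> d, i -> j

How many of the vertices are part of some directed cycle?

12

A vertex is on a directed cycle iff it belongs to a strongly connected component of size ≥ 2 (or has a self-loop).
The vertices on cycles are {a, c, d, f, h, i, j, k, l, m, n, o} — 12 in total.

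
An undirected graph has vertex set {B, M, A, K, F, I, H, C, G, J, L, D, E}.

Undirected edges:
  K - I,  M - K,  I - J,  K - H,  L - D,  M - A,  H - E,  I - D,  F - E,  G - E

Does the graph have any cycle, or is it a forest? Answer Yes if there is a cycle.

No

DFS, tracking each vertex's parent; an edge to a visited non-parent vertex closes a cycle.
Start from G:
visit G (parent –)
  visit E (parent G)
    visit H (parent E)
      H–E: parent, skip
      visit K (parent H)
        visit M (parent K)
          M–K: parent, skip
          visit A (parent M)
            A–M: parent, skip
        K–H: parent, skip
        visit I (parent K)
          visit J (parent I)
            J–I: parent, skip
          visit D (parent I)
            visit L (parent D)
              L–D: parent, skip
            D–I: parent, skip
          I–K: parent, skip
    E–G: parent, skip
    visit F (parent E)
      F–E: parent, skip
visit B (parent –)
visit C (parent –)
No non-parent visited neighbor found — the graph is a forest.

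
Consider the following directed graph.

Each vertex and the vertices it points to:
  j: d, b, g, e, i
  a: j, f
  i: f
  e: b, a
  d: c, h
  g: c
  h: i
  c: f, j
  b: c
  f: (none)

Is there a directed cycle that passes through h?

h lies on a cycle iff there is a path from h back to itself.
Exploring from h, it never reaches itself; equivalently, its strongly connected component is a singleton.

No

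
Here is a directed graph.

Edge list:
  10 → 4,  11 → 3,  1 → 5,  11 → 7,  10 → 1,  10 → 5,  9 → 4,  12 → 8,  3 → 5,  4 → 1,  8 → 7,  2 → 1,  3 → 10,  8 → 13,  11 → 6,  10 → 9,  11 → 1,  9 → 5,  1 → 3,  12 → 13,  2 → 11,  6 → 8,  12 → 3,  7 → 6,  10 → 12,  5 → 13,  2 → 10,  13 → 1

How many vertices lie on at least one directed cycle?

A vertex is on a directed cycle iff it belongs to a strongly connected component of size ≥ 2 (or has a self-loop).
The vertices on cycles are {1, 3, 4, 5, 6, 7, 8, 9, 10, 12, 13} — 11 in total.

11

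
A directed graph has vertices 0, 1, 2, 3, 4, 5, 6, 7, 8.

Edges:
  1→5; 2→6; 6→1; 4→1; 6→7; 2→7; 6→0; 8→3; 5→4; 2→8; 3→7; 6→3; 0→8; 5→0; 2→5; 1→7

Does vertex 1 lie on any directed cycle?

Yes

1 is on a cycle iff 1 can reach itself via ≥1 edge.
1 → 5 → 4 → 1 — yes.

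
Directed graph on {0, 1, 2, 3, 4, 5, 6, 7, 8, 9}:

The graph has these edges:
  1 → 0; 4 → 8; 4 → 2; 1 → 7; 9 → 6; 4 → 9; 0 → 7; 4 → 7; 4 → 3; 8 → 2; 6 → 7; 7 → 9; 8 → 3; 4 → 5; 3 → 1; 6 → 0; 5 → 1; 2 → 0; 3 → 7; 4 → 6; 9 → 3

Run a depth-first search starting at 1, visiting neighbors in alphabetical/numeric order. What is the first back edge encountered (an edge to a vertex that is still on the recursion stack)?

3→1

DFS from 1 (visiting neighbors in alphabetical/numeric order); mark gray on enter, black on exit:
1 gray
  0 gray
    7 gray
      9 gray
        3 gray
          3→1: 1 is gray → back edge
First back edge: 3 → 1.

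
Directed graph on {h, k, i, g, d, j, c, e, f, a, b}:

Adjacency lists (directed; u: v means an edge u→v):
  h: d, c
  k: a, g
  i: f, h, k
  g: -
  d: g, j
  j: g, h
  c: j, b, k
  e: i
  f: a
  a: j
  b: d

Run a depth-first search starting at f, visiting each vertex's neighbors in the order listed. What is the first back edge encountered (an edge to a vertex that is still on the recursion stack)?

DFS from f (visiting each vertex's neighbors in the order listed); mark gray on enter, black on exit:
f gray
  a gray
    j gray
      g gray
      g black
      h gray
        d gray
          d→g: g black — skip
          d→j: j is gray → back edge
First back edge: d → j.

d->j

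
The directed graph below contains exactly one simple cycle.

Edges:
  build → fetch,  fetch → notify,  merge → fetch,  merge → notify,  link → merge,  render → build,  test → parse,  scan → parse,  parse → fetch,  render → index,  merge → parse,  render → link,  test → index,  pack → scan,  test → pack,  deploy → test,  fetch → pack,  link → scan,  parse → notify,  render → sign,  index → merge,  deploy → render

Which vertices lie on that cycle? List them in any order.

DFS with gray/black marking from pack:
pack gray
  scan gray
    parse gray
      fetch gray
        fetch→pack: pack is gray → back edge
Back edge closes the cycle pack → scan → parse → fetch → pack; its vertices are {pack, scan, fetch, parse}.

pack, scan, fetch, parse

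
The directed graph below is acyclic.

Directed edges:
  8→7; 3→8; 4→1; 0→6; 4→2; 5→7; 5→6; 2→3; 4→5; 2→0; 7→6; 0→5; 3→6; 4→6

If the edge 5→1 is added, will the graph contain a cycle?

No

Adding 5→1 creates a cycle iff 1 can already reach 5.
Explore from 1: no path reaches 5. The graph stays acyclic.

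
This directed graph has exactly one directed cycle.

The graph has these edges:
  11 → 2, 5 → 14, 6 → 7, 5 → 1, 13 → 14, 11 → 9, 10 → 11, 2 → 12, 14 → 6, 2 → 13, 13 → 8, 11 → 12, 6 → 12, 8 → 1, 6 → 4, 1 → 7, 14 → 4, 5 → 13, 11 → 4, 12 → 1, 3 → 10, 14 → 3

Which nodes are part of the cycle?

DFS with gray/black marking from 14:
14 gray
  6 gray
    7 gray
    7 black
    4 gray
    4 black
    12 gray
      1 gray
        1→7: 7 black — skip
      1 black
    12 black
  6 black
  3 gray
    10 gray
      11 gray
        11→12: 12 black — skip
        11→4: 4 black — skip
        2 gray
          13 gray
            8 gray
              8→1: 1 black — skip
            8 black
            13→14: 14 is gray → back edge
Back edge closes the cycle 14 → 3 → 10 → 11 → 2 → 13 → 14; its vertices are {2, 3, 10, 11, 13, 14}.

2, 3, 10, 11, 13, 14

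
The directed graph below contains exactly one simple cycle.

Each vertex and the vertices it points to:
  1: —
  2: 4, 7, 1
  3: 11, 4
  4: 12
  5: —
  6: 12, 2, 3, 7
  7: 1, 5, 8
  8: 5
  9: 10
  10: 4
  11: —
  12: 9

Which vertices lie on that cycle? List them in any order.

DFS with gray/black marking from 12:
12 gray
  9 gray
    10 gray
      4 gray
        4→12: 12 is gray → back edge
Back edge closes the cycle 12 → 9 → 10 → 4 → 12; its vertices are {4, 9, 10, 12}.

4, 9, 10, 12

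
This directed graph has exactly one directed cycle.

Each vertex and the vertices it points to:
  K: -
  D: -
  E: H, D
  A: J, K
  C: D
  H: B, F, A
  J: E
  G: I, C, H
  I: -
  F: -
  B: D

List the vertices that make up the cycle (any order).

A, E, H, J

DFS with gray/black marking from H:
H gray
  B gray
    D gray
    D black
  B black
  F gray
  F black
  A gray
    J gray
      E gray
        E→H: H is gray → back edge
Back edge closes the cycle H → A → J → E → H; its vertices are {A, E, H, J}.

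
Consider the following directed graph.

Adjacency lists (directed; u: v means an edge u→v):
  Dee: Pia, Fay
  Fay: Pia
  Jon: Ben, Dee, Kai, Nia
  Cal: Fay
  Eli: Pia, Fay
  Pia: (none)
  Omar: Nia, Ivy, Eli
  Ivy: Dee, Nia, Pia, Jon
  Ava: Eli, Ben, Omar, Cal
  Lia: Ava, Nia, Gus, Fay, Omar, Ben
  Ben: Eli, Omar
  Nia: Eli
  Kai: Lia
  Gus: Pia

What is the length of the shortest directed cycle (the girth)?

For each vertex v, BFS finds the shortest path from v back to v.
The shortest such closed walk is Omar → Ivy → Jon → Ben → Omar, length 4.

4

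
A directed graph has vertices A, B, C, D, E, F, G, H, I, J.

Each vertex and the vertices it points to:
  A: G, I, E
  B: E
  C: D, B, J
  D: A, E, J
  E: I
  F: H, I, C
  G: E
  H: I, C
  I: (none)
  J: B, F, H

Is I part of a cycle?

No

I lies on a cycle iff there is a path from I back to itself.
Exploring from I, it never reaches itself; equivalently, its strongly connected component is a singleton.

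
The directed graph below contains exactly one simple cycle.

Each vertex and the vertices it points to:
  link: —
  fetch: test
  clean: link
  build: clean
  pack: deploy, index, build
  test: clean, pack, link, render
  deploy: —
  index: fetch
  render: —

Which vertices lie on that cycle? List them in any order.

pack, test, fetch, index

DFS with gray/black marking from test:
test gray
  clean gray
    link gray
    link black
  clean black
  pack gray
    deploy gray
    deploy black
    index gray
      fetch gray
        fetch→test: test is gray → back edge
Back edge closes the cycle test → pack → index → fetch → test; its vertices are {pack, test, fetch, index}.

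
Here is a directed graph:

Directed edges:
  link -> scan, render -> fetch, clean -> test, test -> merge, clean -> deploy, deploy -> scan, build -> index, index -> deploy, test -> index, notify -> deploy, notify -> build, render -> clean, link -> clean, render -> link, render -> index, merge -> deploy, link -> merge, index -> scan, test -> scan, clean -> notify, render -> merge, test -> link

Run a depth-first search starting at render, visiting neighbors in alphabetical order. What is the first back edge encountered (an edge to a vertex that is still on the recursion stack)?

DFS from render (visiting neighbors in alphabetical order); mark gray on enter, black on exit:
render gray
  clean gray
    deploy gray
      scan gray
      scan black
    deploy black
    notify gray
      build gray
        index gray
          index→deploy: deploy black — skip
          index→scan: scan black — skip
        index black
      build black
      notify→deploy: deploy black — skip
    notify black
    test gray
      test→index: index black — skip
      link gray
        link→clean: clean is gray → back edge
First back edge: link → clean.

link→clean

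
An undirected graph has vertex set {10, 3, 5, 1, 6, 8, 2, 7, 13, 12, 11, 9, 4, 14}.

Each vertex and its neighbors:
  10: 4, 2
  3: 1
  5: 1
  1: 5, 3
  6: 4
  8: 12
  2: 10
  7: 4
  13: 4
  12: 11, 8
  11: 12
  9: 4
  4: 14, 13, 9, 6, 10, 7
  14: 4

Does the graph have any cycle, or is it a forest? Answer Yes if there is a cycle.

No

DFS, tracking each vertex's parent; an edge to a visited non-parent vertex closes a cycle.
Start from 4:
visit 4 (parent –)
  visit 14 (parent 4)
    14–4: parent, skip
  visit 13 (parent 4)
    13–4: parent, skip
  visit 9 (parent 4)
    9–4: parent, skip
  visit 6 (parent 4)
    6–4: parent, skip
  visit 10 (parent 4)
    10–4: parent, skip
    visit 2 (parent 10)
      2–10: parent, skip
  visit 7 (parent 4)
    7–4: parent, skip
visit 3 (parent –)
  visit 1 (parent 3)
    visit 5 (parent 1)
      5–1: parent, skip
    1–3: parent, skip
visit 8 (parent –)
  visit 12 (parent 8)
    visit 11 (parent 12)
      11–12: parent, skip
    12–8: parent, skip
No non-parent visited neighbor found — the graph is a forest.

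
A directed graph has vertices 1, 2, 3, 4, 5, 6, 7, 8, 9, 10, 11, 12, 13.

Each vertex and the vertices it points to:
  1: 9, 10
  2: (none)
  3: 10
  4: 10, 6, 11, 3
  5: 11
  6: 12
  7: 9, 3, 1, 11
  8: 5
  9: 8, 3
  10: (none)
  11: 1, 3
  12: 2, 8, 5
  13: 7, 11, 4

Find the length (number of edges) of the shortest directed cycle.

For each vertex v, BFS finds the shortest path from v back to v.
The shortest such closed walk is 11 → 1 → 9 → 8 → 5 → 11, length 5.

5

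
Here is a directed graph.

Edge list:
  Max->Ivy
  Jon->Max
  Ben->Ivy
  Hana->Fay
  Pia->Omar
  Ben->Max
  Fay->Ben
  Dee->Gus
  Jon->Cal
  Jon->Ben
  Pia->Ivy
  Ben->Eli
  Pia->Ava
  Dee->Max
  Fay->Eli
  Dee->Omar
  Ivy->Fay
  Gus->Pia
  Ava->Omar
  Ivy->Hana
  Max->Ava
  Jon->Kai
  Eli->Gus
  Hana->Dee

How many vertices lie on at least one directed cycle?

A vertex is on a directed cycle iff it belongs to a strongly connected component of size ≥ 2 (or has a self-loop).
The vertices on cycles are {Ben, Dee, Eli, Fay, Gus, Ivy, Max, Pia, Hana} — 9 in total.

9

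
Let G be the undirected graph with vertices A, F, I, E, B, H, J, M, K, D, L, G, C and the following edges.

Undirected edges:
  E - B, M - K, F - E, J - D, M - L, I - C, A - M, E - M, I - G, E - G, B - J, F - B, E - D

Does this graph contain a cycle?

DFS, tracking each vertex's parent; an edge to a visited non-parent vertex closes a cycle.
Start from E:
visit E (parent –)
  visit B (parent E)
    visit F (parent B)
      F–B: parent, skip
      F–E: E visited and ≠ parent → cycle
Cycle: E – B – F – E.

Yes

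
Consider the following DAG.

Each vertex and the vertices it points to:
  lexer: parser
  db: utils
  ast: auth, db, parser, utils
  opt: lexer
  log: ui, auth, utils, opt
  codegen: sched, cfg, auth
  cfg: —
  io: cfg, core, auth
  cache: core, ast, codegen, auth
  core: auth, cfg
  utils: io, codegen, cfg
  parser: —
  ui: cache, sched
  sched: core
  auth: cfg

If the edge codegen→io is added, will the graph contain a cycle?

No

Adding codegen→io creates a cycle iff io can already reach codegen.
Explore from io: no path reaches codegen. The graph stays acyclic.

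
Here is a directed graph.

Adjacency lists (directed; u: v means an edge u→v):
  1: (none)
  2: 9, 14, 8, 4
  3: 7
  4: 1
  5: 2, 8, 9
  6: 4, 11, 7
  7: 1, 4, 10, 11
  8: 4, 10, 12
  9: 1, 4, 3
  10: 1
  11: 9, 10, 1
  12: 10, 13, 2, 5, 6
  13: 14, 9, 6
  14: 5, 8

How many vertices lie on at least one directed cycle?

10

A vertex is on a directed cycle iff it belongs to a strongly connected component of size ≥ 2 (or has a self-loop).
The vertices on cycles are {2, 3, 5, 7, 8, 9, 11, 12, 13, 14} — 10 in total.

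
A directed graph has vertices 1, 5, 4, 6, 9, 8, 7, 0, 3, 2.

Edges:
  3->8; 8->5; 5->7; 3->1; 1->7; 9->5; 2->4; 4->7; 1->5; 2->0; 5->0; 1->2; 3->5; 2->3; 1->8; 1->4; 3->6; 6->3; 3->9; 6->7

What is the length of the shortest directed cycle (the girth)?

For each vertex v, BFS finds the shortest path from v back to v.
The shortest such closed walk is 6 → 3 → 6, length 2.

2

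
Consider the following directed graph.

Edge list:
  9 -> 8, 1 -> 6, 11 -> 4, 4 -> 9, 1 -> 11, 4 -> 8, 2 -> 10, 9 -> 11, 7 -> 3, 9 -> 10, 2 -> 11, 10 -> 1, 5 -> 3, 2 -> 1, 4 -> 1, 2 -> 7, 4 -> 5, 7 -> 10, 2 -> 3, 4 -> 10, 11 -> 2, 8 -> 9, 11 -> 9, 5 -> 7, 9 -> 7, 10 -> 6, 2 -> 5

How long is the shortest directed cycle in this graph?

2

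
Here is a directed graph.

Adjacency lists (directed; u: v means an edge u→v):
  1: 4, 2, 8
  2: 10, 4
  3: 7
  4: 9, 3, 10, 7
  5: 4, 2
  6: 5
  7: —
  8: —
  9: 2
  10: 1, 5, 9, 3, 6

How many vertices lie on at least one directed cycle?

A vertex is on a directed cycle iff it belongs to a strongly connected component of size ≥ 2 (or has a self-loop).
The vertices on cycles are {1, 2, 4, 5, 6, 9, 10} — 7 in total.

7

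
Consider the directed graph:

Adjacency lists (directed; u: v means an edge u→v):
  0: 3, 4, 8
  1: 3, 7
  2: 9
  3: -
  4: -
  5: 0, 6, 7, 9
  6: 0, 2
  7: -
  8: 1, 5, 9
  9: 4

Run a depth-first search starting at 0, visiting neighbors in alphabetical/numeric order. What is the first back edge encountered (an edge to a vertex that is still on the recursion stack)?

DFS from 0 (visiting neighbors in alphabetical/numeric order); mark gray on enter, black on exit:
0 gray
  3 gray
  3 black
  4 gray
  4 black
  8 gray
    1 gray
      1→3: 3 black — skip
      7 gray
      7 black
    1 black
    5 gray
      5→0: 0 is gray → back edge
First back edge: 5 → 0.

5->0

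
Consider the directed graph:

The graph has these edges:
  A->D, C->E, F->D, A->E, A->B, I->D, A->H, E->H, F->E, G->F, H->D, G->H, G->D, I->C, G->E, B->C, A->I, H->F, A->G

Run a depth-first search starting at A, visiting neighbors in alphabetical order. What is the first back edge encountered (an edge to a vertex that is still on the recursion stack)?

F->E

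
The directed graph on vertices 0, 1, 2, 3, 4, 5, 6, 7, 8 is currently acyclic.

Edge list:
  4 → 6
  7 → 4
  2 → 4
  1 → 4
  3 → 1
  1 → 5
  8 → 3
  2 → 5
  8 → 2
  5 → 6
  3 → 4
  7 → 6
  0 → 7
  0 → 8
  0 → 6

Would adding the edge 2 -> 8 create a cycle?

Yes

Adding 2→8 creates a cycle iff 8 can already reach 2.
Path from 8: 8 → 2.
So 8 → … → 2 → 8 is a cycle.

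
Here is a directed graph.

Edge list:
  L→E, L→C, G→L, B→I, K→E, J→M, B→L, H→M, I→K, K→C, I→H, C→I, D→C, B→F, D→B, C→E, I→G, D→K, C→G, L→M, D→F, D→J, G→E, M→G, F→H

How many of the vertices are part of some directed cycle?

7

A vertex is on a directed cycle iff it belongs to a strongly connected component of size ≥ 2 (or has a self-loop).
The vertices on cycles are {C, G, H, I, K, L, M} — 7 in total.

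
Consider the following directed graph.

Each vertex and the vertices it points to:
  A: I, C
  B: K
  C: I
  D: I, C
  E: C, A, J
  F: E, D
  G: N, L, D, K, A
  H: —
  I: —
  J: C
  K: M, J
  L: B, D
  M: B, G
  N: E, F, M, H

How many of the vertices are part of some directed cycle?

A vertex is on a directed cycle iff it belongs to a strongly connected component of size ≥ 2 (or has a self-loop).
The vertices on cycles are {B, G, K, L, M, N} — 6 in total.

6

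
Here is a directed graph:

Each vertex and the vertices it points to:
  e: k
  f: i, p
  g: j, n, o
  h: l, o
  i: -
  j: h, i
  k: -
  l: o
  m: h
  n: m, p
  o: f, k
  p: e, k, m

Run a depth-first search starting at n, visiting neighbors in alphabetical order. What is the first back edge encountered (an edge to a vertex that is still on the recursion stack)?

DFS from n (visiting neighbors in alphabetical order); mark gray on enter, black on exit:
n gray
  m gray
    h gray
      l gray
        o gray
          f gray
            i gray
            i black
            p gray
              e gray
                k gray
                k black
              e black
              p→k: k black — skip
              p→m: m is gray → back edge
First back edge: p → m.

p→m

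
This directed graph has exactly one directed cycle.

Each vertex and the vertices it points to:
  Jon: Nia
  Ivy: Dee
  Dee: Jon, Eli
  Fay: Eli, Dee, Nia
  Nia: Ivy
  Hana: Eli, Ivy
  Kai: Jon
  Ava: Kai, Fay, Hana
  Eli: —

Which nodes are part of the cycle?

Dee, Ivy, Jon, Nia

DFS with gray/black marking from Dee:
Dee gray
  Jon gray
    Nia gray
      Ivy gray
        Ivy→Dee: Dee is gray → back edge
Back edge closes the cycle Dee → Jon → Nia → Ivy → Dee; its vertices are {Dee, Ivy, Jon, Nia}.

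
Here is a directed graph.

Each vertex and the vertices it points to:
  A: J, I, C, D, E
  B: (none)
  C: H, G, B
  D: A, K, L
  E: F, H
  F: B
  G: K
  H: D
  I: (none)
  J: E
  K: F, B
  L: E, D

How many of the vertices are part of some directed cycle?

A vertex is on a directed cycle iff it belongs to a strongly connected component of size ≥ 2 (or has a self-loop).
The vertices on cycles are {A, C, D, E, H, J, L} — 7 in total.

7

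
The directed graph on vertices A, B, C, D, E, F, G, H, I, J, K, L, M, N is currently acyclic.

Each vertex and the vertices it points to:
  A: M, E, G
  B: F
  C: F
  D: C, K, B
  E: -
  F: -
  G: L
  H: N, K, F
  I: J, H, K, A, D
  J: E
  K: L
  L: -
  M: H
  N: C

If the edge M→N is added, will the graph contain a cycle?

No

Adding M→N creates a cycle iff N can already reach M.
Explore from N: no path reaches M. The graph stays acyclic.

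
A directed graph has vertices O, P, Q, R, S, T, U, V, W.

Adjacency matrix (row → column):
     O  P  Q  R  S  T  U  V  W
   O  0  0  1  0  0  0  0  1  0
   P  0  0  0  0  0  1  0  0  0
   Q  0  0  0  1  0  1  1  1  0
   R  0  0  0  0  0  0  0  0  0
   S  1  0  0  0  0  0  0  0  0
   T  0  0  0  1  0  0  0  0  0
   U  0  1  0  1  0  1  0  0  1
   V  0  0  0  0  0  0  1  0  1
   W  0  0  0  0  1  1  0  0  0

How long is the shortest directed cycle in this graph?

4

For each vertex v, BFS finds the shortest path from v back to v.
The shortest such closed walk is O → V → W → S → O, length 4.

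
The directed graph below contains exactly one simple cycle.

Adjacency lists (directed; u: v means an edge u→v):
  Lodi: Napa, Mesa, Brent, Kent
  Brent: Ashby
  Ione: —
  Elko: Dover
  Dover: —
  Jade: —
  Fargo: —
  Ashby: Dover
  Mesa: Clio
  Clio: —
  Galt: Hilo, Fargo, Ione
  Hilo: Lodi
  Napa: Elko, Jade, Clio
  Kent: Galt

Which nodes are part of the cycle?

Galt, Hilo, Kent, Lodi

DFS with gray/black marking from Lodi:
Lodi gray
  Napa gray
    Elko gray
      Dover gray
      Dover black
    Elko black
    Jade gray
    Jade black
    Clio gray
    Clio black
  Napa black
  Mesa gray
    Mesa→Clio: Clio black — skip
  Mesa black
  Brent gray
    Ashby gray
      Ashby→Dover: Dover black — skip
    Ashby black
  Brent black
  Kent gray
    Galt gray
      Hilo gray
        Hilo→Lodi: Lodi is gray → back edge
Back edge closes the cycle Lodi → Kent → Galt → Hilo → Lodi; its vertices are {Galt, Hilo, Kent, Lodi}.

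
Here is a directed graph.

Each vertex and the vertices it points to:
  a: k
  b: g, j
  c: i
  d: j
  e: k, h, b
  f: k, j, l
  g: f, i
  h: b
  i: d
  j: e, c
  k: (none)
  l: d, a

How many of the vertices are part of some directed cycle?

10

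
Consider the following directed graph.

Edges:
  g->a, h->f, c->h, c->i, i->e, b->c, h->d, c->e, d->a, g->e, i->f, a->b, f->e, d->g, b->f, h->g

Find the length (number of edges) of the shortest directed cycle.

5

For each vertex v, BFS finds the shortest path from v back to v.
The shortest such closed walk is b → c → h → g → a → b, length 5.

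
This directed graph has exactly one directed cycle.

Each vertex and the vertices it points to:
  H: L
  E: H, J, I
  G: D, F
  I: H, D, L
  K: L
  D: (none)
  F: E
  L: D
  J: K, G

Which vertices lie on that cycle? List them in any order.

E, F, G, J

DFS with gray/black marking from E:
E gray
  H gray
    L gray
      D gray
      D black
    L black
  H black
  J gray
    K gray
      K→L: L black — skip
    K black
    G gray
      G→D: D black — skip
      F gray
        F→E: E is gray → back edge
Back edge closes the cycle E → J → G → F → E; its vertices are {E, F, G, J}.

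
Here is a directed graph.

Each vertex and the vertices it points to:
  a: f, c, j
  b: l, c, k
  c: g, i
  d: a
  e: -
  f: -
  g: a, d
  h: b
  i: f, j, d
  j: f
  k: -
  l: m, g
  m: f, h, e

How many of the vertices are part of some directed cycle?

9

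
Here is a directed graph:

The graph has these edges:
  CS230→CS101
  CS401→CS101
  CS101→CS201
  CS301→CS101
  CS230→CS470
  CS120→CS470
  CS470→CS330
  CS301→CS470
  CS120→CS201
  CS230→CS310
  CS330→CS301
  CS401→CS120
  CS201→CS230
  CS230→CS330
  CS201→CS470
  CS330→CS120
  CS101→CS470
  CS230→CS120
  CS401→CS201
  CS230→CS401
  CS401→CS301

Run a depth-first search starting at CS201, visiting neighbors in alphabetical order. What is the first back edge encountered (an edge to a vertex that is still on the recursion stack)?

DFS from CS201 (visiting neighbors in alphabetical order); mark gray on enter, black on exit:
CS201 gray
  CS230 gray
    CS101 gray
      CS101→CS201: CS201 is gray → back edge
First back edge: CS101 → CS201.

CS101->CS201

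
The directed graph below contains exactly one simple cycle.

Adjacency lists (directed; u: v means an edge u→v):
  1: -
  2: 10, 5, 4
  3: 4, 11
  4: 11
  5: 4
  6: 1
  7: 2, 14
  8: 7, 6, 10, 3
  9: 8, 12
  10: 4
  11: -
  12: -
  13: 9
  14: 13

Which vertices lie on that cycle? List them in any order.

7, 8, 9, 13, 14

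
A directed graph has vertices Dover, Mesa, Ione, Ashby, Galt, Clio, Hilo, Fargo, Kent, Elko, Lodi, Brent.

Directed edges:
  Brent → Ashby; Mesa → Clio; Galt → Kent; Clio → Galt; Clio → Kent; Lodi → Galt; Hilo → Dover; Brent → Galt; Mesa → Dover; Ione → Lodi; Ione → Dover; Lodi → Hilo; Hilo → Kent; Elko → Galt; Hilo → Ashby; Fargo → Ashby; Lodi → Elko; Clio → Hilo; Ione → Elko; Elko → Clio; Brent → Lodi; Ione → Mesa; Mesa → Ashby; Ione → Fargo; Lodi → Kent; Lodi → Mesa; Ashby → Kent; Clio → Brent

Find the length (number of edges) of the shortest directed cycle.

4

For each vertex v, BFS finds the shortest path from v back to v.
The shortest such closed walk is Lodi → Elko → Clio → Brent → Lodi, length 4.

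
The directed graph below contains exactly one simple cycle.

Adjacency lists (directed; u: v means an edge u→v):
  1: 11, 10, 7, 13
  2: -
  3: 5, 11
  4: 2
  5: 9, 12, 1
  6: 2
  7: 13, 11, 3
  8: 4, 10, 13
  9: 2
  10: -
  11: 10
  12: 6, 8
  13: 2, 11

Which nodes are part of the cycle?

1, 3, 5, 7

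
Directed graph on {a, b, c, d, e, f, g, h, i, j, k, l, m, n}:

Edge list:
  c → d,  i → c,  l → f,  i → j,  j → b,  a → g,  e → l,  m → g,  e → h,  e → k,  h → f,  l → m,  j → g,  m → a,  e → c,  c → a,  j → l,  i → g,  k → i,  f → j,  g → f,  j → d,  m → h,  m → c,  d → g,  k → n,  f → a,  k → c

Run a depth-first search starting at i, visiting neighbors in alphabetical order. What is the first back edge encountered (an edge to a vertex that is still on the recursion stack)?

DFS from i (visiting neighbors in alphabetical order); mark gray on enter, black on exit:
i gray
  c gray
    a gray
      g gray
        f gray
          f→a: a is gray → back edge
First back edge: f → a.

f→a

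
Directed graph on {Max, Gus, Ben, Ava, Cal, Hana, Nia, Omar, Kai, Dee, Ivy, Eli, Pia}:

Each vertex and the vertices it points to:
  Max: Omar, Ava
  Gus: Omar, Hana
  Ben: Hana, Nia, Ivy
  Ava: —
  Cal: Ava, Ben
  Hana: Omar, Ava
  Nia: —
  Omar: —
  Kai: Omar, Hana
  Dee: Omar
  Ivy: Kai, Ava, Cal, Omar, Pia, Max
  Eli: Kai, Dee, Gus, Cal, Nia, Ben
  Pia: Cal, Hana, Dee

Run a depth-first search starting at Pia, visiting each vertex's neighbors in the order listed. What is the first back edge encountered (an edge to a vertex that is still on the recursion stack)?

Ivy→Cal

DFS from Pia (visiting each vertex's neighbors in the order listed); mark gray on enter, black on exit:
Pia gray
  Cal gray
    Ava gray
    Ava black
    Ben gray
      Hana gray
        Omar gray
        Omar black
        Hana→Ava: Ava black — skip
      Hana black
      Nia gray
      Nia black
      Ivy gray
        Kai gray
          Kai→Omar: Omar black — skip
          Kai→Hana: Hana black — skip
        Kai black
        Ivy→Ava: Ava black — skip
        Ivy→Cal: Cal is gray → back edge
First back edge: Ivy → Cal.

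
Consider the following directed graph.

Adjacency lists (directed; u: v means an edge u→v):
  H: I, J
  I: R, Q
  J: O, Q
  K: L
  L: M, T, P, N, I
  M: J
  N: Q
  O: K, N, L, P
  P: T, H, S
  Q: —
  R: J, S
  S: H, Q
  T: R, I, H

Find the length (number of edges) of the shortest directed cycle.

For each vertex v, BFS finds the shortest path from v back to v.
The shortest such closed walk is O → L → M → J → O, length 4.

4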